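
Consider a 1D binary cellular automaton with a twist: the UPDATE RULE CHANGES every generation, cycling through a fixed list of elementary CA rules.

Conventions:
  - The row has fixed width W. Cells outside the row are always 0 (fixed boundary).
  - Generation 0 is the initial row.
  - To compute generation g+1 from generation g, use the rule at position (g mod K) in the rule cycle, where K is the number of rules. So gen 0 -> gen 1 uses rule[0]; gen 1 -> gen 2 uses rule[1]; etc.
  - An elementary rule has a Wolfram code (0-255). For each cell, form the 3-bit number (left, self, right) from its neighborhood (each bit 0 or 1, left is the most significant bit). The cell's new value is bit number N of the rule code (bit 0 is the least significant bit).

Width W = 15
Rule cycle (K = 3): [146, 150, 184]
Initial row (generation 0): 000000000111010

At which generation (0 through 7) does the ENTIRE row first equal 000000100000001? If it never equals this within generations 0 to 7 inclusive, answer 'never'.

Gen 0: 000000000111010
Gen 1 (rule 146): 000000001010001
Gen 2 (rule 150): 000000011011011
Gen 3 (rule 184): 000000010110110
Gen 4 (rule 146): 000000100000001
Gen 5 (rule 150): 000001110000011
Gen 6 (rule 184): 000001101000010
Gen 7 (rule 146): 000010000100101

Answer: 4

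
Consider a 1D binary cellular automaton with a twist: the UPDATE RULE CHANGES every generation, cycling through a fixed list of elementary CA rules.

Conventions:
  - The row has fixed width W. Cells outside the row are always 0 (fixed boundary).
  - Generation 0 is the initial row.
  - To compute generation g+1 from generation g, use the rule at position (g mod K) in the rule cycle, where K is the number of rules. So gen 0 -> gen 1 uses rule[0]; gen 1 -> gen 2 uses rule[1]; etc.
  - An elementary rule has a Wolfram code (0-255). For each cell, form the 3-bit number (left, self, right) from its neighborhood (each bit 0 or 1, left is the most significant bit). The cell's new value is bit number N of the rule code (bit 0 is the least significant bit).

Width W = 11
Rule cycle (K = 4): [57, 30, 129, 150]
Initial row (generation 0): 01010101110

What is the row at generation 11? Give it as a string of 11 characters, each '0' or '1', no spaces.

Answer: 00000100001

Derivation:
Gen 0: 01010101110
Gen 1 (rule 57): 00101011001
Gen 2 (rule 30): 01101010111
Gen 3 (rule 129): 00000000010
Gen 4 (rule 150): 00000000111
Gen 5 (rule 57): 11111110100
Gen 6 (rule 30): 10000000110
Gen 7 (rule 129): 00111110000
Gen 8 (rule 150): 01011101000
Gen 9 (rule 57): 00110010111
Gen 10 (rule 30): 01101110100
Gen 11 (rule 129): 00000100001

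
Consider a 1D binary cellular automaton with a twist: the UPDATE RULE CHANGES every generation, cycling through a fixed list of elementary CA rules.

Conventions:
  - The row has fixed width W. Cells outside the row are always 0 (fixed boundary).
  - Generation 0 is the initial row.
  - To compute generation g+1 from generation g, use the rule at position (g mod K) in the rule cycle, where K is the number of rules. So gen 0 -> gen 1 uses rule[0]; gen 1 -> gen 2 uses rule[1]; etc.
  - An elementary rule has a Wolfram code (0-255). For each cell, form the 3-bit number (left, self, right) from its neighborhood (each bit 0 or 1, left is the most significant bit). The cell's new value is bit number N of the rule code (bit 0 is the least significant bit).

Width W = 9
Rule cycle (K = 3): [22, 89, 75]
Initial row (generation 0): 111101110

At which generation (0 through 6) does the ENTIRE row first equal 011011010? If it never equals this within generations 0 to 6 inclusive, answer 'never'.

Gen 0: 111101110
Gen 1 (rule 22): 000000001
Gen 2 (rule 89): 111111100
Gen 3 (rule 75): 100000101
Gen 4 (rule 22): 110001101
Gen 5 (rule 89): 111101100
Gen 6 (rule 75): 100101101

Answer: never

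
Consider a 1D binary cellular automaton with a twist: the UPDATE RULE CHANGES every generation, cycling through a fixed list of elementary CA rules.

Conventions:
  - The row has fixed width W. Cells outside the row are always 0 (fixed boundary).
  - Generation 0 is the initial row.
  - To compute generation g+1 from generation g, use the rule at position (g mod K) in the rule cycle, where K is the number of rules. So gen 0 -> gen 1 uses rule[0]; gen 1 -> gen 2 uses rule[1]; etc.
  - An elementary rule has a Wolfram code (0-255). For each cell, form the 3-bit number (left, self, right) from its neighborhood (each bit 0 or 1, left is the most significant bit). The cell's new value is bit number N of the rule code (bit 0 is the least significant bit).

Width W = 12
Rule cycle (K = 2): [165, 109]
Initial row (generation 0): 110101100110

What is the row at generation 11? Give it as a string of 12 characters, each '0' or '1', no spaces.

Gen 0: 110101100110
Gen 1 (rule 165): 001110000000
Gen 2 (rule 109): 101010111111
Gen 3 (rule 165): 111111011110
Gen 4 (rule 109): 100001110010
Gen 5 (rule 165): 101100100010
Gen 6 (rule 109): 111100101010
Gen 7 (rule 165): 011000111110
Gen 8 (rule 109): 011010100010
Gen 9 (rule 165): 000111101010
Gen 10 (rule 109): 110100111110
Gen 11 (rule 165): 001100011100

Answer: 001100011100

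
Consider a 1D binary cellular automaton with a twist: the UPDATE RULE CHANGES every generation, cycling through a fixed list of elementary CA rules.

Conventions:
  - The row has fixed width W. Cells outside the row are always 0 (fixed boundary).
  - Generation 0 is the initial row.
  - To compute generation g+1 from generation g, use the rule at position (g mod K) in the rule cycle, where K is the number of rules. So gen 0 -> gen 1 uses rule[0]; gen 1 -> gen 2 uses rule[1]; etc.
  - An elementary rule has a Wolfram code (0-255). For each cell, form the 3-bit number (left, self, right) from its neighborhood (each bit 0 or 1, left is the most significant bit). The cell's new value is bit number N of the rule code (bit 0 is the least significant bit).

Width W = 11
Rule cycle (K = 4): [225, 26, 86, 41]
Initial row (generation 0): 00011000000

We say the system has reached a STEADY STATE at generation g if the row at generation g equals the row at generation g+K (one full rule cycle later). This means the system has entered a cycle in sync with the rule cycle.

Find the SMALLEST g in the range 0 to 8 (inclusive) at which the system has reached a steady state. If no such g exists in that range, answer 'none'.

Gen 0: 00011000000
Gen 1 (rule 225): 11001011111
Gen 2 (rule 26): 10110010000
Gen 3 (rule 86): 10011111000
Gen 4 (rule 41): 00010000011
Gen 5 (rule 225): 11000111001
Gen 6 (rule 26): 10101100110
Gen 7 (rule 86): 10100111011
Gen 8 (rule 41): 01000100110
Gen 9 (rule 225): 00010000010
Gen 10 (rule 26): 00101000101
Gen 11 (rule 86): 01101101101
Gen 12 (rule 41): 01011011010

Answer: none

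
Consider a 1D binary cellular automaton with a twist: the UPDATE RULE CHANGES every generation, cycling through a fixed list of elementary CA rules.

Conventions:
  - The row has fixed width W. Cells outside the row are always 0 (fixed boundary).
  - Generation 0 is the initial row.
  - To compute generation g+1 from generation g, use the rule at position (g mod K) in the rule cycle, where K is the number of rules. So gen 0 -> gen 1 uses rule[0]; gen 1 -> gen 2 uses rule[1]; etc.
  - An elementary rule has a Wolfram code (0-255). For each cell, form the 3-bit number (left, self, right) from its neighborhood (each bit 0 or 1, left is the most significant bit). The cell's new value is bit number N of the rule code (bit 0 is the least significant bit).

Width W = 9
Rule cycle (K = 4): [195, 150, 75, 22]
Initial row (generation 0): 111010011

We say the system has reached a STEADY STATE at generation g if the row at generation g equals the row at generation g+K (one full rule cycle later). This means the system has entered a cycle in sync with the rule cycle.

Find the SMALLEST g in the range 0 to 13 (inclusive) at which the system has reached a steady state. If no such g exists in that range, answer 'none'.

Gen 0: 111010011
Gen 1 (rule 195): 011000101
Gen 2 (rule 150): 100101101
Gen 3 (rule 75): 001001100
Gen 4 (rule 22): 011110010
Gen 5 (rule 195): 101110100
Gen 6 (rule 150): 100100110
Gen 7 (rule 75): 001001110
Gen 8 (rule 22): 011110001
Gen 9 (rule 195): 101110110
Gen 10 (rule 150): 100100001
Gen 11 (rule 75): 001001110
Gen 12 (rule 22): 011110001
Gen 13 (rule 195): 101110110
Gen 14 (rule 150): 100100001
Gen 15 (rule 75): 001001110
Gen 16 (rule 22): 011110001
Gen 17 (rule 195): 101110110

Answer: 7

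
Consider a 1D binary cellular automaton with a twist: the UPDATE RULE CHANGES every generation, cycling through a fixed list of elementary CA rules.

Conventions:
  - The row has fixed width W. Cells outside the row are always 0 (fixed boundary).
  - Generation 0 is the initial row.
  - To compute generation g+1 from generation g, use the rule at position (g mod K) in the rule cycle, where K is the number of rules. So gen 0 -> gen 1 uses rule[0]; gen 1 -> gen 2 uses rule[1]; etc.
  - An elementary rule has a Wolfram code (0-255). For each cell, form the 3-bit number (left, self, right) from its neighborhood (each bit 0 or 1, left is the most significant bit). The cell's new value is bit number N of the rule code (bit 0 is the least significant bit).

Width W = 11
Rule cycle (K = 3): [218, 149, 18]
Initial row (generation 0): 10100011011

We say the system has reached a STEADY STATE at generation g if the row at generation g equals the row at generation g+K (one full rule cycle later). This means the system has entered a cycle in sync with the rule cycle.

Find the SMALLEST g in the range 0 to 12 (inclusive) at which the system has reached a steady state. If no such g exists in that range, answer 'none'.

Answer: 12

Derivation:
Gen 0: 10100011011
Gen 1 (rule 218): 00010111011
Gen 2 (rule 149): 11010010000
Gen 3 (rule 18): 00001101000
Gen 4 (rule 218): 00011100100
Gen 5 (rule 149): 11001010111
Gen 6 (rule 18): 00110000000
Gen 7 (rule 218): 01111000000
Gen 8 (rule 149): 00110111111
Gen 9 (rule 18): 01000000000
Gen 10 (rule 218): 10100000000
Gen 11 (rule 149): 10111111111
Gen 12 (rule 18): 00000000000
Gen 13 (rule 218): 00000000000
Gen 14 (rule 149): 11111111111
Gen 15 (rule 18): 00000000000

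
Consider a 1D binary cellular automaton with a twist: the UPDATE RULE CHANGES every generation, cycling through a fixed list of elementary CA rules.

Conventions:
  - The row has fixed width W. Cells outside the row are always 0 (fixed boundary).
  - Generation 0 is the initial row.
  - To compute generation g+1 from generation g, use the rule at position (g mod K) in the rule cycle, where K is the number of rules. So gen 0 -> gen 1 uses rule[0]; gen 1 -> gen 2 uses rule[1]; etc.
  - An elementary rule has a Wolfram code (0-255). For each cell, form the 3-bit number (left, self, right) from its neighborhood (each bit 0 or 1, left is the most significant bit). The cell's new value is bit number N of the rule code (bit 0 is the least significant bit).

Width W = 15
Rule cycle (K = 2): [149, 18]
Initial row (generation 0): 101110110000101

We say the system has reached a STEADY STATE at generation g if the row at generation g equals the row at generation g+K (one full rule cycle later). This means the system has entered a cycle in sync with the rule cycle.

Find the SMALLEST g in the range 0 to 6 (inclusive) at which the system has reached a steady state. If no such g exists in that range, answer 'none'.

Gen 0: 101110110000101
Gen 1 (rule 149): 100100001110101
Gen 2 (rule 18): 011010010000000
Gen 3 (rule 149): 000011011111111
Gen 4 (rule 18): 000100000000000
Gen 5 (rule 149): 110111111111111
Gen 6 (rule 18): 000000000000000
Gen 7 (rule 149): 111111111111111
Gen 8 (rule 18): 000000000000000

Answer: 6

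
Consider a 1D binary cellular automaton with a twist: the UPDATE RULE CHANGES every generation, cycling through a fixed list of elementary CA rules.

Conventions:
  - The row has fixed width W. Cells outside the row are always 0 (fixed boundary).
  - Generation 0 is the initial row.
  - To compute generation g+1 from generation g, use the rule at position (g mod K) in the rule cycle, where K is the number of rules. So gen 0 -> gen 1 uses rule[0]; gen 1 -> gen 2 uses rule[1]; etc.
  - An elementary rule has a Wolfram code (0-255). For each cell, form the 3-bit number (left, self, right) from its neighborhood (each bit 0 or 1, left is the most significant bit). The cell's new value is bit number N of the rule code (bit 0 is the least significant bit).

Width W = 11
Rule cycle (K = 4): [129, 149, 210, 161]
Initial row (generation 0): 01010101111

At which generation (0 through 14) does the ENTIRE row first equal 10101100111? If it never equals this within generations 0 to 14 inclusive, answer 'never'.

Gen 0: 01010101111
Gen 1 (rule 129): 00000000110
Gen 2 (rule 149): 11111110001
Gen 3 (rule 210): 01111111010
Gen 4 (rule 161): 00111110100
Gen 5 (rule 129): 10011100001
Gen 6 (rule 149): 11001011101
Gen 7 (rule 210): 01110001100
Gen 8 (rule 161): 00100100001
Gen 9 (rule 129): 10000001100
Gen 10 (rule 149): 11111100011
Gen 11 (rule 210): 01111110101
Gen 12 (rule 161): 00111101010
Gen 13 (rule 129): 10011000000
Gen 14 (rule 149): 11000111111

Answer: never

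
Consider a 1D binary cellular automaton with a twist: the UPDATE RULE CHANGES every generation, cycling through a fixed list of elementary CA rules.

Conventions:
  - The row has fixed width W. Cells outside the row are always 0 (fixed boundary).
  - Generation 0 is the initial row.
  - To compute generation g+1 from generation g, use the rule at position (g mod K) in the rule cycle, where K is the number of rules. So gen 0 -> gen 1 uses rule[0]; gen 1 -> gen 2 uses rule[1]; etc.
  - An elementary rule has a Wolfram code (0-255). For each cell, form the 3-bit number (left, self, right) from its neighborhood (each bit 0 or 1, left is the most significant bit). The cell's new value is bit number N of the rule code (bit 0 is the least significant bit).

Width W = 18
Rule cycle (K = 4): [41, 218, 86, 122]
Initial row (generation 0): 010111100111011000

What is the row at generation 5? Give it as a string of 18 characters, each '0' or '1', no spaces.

Answer: 001100000001111000

Derivation:
Gen 0: 010111100111011000
Gen 1 (rule 41): 001100000100110011
Gen 2 (rule 218): 011110001011111111
Gen 3 (rule 86): 100011011000000001
Gen 4 (rule 122): 010111111100000010
Gen 5 (rule 41): 001100000001111000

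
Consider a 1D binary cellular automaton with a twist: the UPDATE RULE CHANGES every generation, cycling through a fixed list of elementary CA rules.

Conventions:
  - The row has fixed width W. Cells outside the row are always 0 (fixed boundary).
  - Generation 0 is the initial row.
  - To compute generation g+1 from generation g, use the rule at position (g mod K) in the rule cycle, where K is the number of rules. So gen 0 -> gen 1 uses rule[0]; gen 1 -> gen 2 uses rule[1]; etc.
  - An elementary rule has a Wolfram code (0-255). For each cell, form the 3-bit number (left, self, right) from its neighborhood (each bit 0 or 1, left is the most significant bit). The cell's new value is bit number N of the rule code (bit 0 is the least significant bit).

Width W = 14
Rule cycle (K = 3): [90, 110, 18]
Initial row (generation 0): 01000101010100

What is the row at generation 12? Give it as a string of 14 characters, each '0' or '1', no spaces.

Gen 0: 01000101010100
Gen 1 (rule 90): 10101000000010
Gen 2 (rule 110): 11111000000110
Gen 3 (rule 18): 00000100001001
Gen 4 (rule 90): 00001010010110
Gen 5 (rule 110): 00011110111110
Gen 6 (rule 18): 00100000000001
Gen 7 (rule 90): 01010000000010
Gen 8 (rule 110): 11110000000110
Gen 9 (rule 18): 00001000001001
Gen 10 (rule 90): 00010100010110
Gen 11 (rule 110): 00111100111110
Gen 12 (rule 18): 01000011000001

Answer: 01000011000001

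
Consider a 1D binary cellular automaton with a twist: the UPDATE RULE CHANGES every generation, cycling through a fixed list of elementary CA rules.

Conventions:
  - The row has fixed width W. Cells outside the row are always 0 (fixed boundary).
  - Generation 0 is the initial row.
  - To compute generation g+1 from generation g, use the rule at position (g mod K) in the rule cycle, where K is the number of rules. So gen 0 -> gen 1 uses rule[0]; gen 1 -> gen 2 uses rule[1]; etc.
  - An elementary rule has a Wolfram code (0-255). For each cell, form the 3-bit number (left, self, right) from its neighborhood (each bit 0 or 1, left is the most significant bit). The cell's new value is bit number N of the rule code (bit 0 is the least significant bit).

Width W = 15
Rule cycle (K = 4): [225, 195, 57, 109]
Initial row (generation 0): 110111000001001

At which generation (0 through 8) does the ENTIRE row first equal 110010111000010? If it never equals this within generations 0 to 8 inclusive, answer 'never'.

Answer: never

Derivation:
Gen 0: 110111000001001
Gen 1 (rule 225): 011011011100000
Gen 2 (rule 195): 101001001101111
Gen 3 (rule 57): 010100101011000
Gen 4 (rule 109): 011100111111011
Gen 5 (rule 225): 001100011111101
Gen 6 (rule 195): 110101101111100
Gen 7 (rule 57): 101011011000011
Gen 8 (rule 109): 111111111011011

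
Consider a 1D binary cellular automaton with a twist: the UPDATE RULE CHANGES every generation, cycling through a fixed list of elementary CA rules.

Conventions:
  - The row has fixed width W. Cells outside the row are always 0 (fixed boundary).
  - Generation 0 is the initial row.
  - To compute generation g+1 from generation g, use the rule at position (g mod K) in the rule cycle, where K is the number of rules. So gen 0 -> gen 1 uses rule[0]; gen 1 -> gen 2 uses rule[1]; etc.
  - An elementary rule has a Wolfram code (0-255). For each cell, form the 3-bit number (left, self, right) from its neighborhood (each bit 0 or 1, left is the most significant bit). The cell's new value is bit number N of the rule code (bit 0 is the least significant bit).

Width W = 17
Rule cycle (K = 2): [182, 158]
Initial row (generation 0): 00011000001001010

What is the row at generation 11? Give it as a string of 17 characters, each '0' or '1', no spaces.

Answer: 00110111011111100

Derivation:
Gen 0: 00011000001001010
Gen 1 (rule 182): 00100100011111111
Gen 2 (rule 158): 01111110111111110
Gen 3 (rule 182): 10111101011111101
Gen 4 (rule 158): 10111001011111001
Gen 5 (rule 182): 11010111101110111
Gen 6 (rule 158): 10010111001100110
Gen 7 (rule 182): 11111010110011001
Gen 8 (rule 158): 11110010101110111
Gen 9 (rule 182): 01101111110101010
Gen 10 (rule 158): 11001111100101011
Gen 11 (rule 182): 00110111011111100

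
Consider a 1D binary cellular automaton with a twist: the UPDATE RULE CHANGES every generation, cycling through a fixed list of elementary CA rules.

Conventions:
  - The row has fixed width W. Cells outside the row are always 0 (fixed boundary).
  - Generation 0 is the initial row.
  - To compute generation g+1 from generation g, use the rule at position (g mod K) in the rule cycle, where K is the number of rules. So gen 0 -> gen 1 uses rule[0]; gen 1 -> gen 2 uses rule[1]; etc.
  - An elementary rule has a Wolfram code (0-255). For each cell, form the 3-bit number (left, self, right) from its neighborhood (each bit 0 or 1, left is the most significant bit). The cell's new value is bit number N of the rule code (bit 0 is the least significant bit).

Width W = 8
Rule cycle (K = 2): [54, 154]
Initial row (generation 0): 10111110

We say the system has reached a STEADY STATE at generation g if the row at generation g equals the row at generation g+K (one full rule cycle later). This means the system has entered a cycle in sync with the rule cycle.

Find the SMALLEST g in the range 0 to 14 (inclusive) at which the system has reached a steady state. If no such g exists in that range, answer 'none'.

Answer: 8

Derivation:
Gen 0: 10111110
Gen 1 (rule 54): 11000001
Gen 2 (rule 154): 10100010
Gen 3 (rule 54): 11110111
Gen 4 (rule 154): 11100110
Gen 5 (rule 54): 00011001
Gen 6 (rule 154): 00110110
Gen 7 (rule 54): 01001001
Gen 8 (rule 154): 10110110
Gen 9 (rule 54): 11001001
Gen 10 (rule 154): 10110110
Gen 11 (rule 54): 11001001
Gen 12 (rule 154): 10110110
Gen 13 (rule 54): 11001001
Gen 14 (rule 154): 10110110
Gen 15 (rule 54): 11001001
Gen 16 (rule 154): 10110110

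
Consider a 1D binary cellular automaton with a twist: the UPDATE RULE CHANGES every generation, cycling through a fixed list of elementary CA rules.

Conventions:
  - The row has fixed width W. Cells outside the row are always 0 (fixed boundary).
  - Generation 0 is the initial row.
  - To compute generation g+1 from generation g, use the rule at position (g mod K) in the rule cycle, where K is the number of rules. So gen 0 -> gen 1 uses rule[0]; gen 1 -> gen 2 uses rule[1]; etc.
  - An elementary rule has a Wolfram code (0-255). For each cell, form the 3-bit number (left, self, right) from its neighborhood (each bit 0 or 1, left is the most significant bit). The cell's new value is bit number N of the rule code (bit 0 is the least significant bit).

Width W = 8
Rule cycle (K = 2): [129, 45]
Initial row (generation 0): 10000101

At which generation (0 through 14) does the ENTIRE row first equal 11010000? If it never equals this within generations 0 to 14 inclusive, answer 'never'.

Answer: 14

Derivation:
Gen 0: 10000101
Gen 1 (rule 129): 00110000
Gen 2 (rule 45): 10100111
Gen 3 (rule 129): 00000010
Gen 4 (rule 45): 11111010
Gen 5 (rule 129): 01110000
Gen 6 (rule 45): 01000111
Gen 7 (rule 129): 00010010
Gen 8 (rule 45): 11010010
Gen 9 (rule 129): 00000000
Gen 10 (rule 45): 11111111
Gen 11 (rule 129): 01111110
Gen 12 (rule 45): 01000000
Gen 13 (rule 129): 00011111
Gen 14 (rule 45): 11010000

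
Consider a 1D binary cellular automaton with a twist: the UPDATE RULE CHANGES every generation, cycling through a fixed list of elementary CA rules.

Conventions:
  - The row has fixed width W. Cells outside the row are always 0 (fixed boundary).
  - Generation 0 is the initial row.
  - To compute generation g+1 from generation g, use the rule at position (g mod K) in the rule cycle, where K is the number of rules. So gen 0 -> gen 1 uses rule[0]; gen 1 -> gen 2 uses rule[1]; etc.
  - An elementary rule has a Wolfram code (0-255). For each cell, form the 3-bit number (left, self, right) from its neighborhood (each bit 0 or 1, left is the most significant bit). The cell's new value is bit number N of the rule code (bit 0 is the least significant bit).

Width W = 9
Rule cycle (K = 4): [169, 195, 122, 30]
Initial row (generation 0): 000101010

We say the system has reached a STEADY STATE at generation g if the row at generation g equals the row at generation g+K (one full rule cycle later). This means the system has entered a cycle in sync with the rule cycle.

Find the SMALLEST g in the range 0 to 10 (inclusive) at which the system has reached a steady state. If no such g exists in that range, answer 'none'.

Gen 0: 000101010
Gen 1 (rule 169): 110010100
Gen 2 (rule 195): 010100001
Gen 3 (rule 122): 101010010
Gen 4 (rule 30): 101011111
Gen 5 (rule 169): 010111110
Gen 6 (rule 195): 100011110
Gen 7 (rule 122): 010110011
Gen 8 (rule 30): 110101110
Gen 9 (rule 169): 101011100
Gen 10 (rule 195): 000001101
Gen 11 (rule 122): 000011110
Gen 12 (rule 30): 000110001
Gen 13 (rule 169): 110100100
Gen 14 (rule 195): 010001001

Answer: none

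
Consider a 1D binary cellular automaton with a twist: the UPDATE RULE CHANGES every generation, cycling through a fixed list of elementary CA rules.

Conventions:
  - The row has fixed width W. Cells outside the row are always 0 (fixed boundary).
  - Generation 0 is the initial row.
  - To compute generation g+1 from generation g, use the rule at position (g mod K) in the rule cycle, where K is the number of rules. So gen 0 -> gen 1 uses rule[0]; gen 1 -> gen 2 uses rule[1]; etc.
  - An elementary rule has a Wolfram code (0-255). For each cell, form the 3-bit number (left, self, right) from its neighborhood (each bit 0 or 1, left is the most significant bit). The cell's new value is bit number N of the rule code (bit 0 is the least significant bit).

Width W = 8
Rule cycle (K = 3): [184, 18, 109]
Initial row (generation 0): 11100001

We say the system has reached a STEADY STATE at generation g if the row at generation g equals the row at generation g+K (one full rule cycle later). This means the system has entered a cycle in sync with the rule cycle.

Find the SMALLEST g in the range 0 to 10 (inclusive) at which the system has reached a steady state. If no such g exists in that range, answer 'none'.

Gen 0: 11100001
Gen 1 (rule 184): 11010000
Gen 2 (rule 18): 00001000
Gen 3 (rule 109): 11101011
Gen 4 (rule 184): 11010110
Gen 5 (rule 18): 00000001
Gen 6 (rule 109): 11111101
Gen 7 (rule 184): 11111010
Gen 8 (rule 18): 00000001
Gen 9 (rule 109): 11111101
Gen 10 (rule 184): 11111010
Gen 11 (rule 18): 00000001
Gen 12 (rule 109): 11111101
Gen 13 (rule 184): 11111010

Answer: 5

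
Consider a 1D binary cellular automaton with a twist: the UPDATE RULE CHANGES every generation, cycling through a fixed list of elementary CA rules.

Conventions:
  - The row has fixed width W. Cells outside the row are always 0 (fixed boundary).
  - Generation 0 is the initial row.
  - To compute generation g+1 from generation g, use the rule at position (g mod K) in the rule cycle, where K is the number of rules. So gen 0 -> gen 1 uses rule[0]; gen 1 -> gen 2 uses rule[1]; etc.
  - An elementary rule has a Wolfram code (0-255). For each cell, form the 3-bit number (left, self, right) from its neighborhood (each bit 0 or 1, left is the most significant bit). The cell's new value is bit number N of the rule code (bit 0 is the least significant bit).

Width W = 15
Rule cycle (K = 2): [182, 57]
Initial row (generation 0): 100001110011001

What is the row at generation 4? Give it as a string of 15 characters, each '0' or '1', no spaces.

Gen 0: 100001110011001
Gen 1 (rule 182): 110010101100111
Gen 2 (rule 57): 101001011010100
Gen 3 (rule 182): 111111100111110
Gen 4 (rule 57): 100000010100001

Answer: 100000010100001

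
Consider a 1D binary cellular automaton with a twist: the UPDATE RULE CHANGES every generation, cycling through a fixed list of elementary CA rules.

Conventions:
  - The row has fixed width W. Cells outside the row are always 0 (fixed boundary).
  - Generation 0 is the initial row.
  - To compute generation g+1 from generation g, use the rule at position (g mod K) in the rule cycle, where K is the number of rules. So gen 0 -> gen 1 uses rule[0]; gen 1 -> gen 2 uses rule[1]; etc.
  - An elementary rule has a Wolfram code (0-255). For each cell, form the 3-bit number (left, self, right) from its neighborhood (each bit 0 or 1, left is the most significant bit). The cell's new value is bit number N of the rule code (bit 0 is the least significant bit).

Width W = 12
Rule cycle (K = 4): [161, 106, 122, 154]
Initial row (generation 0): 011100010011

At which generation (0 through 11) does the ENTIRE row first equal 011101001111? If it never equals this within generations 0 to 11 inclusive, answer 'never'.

Answer: never

Derivation:
Gen 0: 011100010011
Gen 1 (rule 161): 001001000000
Gen 2 (rule 106): 010010000000
Gen 3 (rule 122): 101101000000
Gen 4 (rule 154): 001000100000
Gen 5 (rule 161): 100010001111
Gen 6 (rule 106): 000100011001
Gen 7 (rule 122): 001010111110
Gen 8 (rule 154): 010000111101
Gen 9 (rule 161): 000110011010
Gen 10 (rule 106): 001110111100
Gen 11 (rule 122): 011011100110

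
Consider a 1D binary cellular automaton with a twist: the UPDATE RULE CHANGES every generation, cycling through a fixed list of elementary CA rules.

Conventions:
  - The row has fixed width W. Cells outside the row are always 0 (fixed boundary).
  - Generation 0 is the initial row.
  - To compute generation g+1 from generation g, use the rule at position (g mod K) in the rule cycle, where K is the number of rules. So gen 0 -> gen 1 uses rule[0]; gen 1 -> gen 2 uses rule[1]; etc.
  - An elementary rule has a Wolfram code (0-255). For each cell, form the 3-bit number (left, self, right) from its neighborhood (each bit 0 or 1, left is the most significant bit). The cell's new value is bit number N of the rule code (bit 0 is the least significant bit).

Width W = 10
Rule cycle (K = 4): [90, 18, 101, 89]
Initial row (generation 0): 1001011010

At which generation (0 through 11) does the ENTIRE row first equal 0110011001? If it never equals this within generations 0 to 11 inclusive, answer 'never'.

Gen 0: 1001011010
Gen 1 (rule 90): 0110011001
Gen 2 (rule 18): 1001100110
Gen 3 (rule 101): 1000100010
Gen 4 (rule 89): 0110011001
Gen 5 (rule 90): 1111111110
Gen 6 (rule 18): 0000000001
Gen 7 (rule 101): 1111111101
Gen 8 (rule 89): 1000000100
Gen 9 (rule 90): 0100001010
Gen 10 (rule 18): 1010010001
Gen 11 (rule 101): 1110010101

Answer: 1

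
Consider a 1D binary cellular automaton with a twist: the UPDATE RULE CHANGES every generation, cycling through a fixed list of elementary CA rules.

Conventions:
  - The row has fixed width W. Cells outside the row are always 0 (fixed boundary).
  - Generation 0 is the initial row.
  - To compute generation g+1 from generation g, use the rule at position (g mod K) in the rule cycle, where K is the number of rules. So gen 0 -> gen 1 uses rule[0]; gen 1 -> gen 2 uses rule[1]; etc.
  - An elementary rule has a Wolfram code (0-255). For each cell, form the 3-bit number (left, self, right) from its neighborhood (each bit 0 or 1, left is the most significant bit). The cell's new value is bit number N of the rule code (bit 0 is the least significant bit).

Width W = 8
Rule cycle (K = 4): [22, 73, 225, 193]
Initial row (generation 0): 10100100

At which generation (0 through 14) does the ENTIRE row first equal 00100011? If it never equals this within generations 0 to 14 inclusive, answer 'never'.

Gen 0: 10100100
Gen 1 (rule 22): 10111110
Gen 2 (rule 73): 00100010
Gen 3 (rule 225): 10001000
Gen 4 (rule 193): 00100011
Gen 5 (rule 22): 01110100
Gen 6 (rule 73): 01010001
Gen 7 (rule 225): 00100100
Gen 8 (rule 193): 10000001
Gen 9 (rule 22): 11000011
Gen 10 (rule 73): 11011011
Gen 11 (rule 225): 01101101
Gen 12 (rule 193): 00100100
Gen 13 (rule 22): 01111110
Gen 14 (rule 73): 01000010

Answer: 4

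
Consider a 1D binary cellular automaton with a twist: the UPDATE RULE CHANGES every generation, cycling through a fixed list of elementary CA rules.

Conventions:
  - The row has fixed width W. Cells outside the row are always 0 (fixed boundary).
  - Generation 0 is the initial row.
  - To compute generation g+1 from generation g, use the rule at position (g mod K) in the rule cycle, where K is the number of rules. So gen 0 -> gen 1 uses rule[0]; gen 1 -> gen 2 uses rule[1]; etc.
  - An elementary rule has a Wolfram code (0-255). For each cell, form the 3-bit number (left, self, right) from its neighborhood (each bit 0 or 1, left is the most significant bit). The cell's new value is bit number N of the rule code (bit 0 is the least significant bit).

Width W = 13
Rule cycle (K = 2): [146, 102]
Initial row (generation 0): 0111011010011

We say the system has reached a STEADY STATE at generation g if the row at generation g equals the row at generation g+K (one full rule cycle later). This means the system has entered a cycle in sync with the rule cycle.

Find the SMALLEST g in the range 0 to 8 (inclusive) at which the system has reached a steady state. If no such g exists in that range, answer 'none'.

Gen 0: 0111011010011
Gen 1 (rule 146): 1010000001100
Gen 2 (rule 102): 1110000010100
Gen 3 (rule 146): 0101000100010
Gen 4 (rule 102): 1111001100110
Gen 5 (rule 146): 0110110011001
Gen 6 (rule 102): 1011010101011
Gen 7 (rule 146): 0000000000000
Gen 8 (rule 102): 0000000000000
Gen 9 (rule 146): 0000000000000
Gen 10 (rule 102): 0000000000000

Answer: 7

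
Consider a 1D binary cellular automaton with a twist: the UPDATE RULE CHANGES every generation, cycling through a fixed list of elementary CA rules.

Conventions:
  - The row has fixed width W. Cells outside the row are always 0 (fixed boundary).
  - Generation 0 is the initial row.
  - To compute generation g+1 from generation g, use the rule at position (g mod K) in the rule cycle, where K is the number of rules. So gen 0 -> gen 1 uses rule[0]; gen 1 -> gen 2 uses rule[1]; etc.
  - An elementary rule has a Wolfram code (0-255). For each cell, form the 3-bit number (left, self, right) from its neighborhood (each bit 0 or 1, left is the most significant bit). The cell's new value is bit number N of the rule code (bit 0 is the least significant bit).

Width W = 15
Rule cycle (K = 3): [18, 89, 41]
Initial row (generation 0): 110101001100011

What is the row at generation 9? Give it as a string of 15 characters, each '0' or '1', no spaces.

Answer: 101000010001100

Derivation:
Gen 0: 110101001100011
Gen 1 (rule 18): 000000110010100
Gen 2 (rule 89): 111110111000011
Gen 3 (rule 41): 100001100011010
Gen 4 (rule 18): 010010010100001
Gen 5 (rule 89): 001001000011100
Gen 6 (rule 41): 100000011010001
Gen 7 (rule 18): 010000100001010
Gen 8 (rule 89): 001110011100001
Gen 9 (rule 41): 101000010001100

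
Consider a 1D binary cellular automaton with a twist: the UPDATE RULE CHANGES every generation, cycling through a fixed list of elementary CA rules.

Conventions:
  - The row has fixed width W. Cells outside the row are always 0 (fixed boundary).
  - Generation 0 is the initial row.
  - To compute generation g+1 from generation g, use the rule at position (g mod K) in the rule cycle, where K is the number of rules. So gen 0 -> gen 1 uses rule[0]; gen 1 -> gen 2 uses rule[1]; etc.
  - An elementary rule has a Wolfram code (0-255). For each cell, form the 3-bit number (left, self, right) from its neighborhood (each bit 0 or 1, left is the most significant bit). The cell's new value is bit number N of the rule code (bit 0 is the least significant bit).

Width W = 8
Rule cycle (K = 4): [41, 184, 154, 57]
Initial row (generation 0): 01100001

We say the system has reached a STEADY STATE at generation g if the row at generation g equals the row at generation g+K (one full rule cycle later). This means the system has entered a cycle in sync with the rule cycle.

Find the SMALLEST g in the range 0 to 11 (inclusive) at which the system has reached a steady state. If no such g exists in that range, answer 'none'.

Answer: none

Derivation:
Gen 0: 01100001
Gen 1 (rule 41): 01001100
Gen 2 (rule 184): 00101010
Gen 3 (rule 154): 01000001
Gen 4 (rule 57): 00111100
Gen 5 (rule 41): 10100001
Gen 6 (rule 184): 01010000
Gen 7 (rule 154): 10001000
Gen 8 (rule 57): 01100111
Gen 9 (rule 41): 01000100
Gen 10 (rule 184): 00100010
Gen 11 (rule 154): 01010101
Gen 12 (rule 57): 00101010
Gen 13 (rule 41): 10010100
Gen 14 (rule 184): 01001010
Gen 15 (rule 154): 10110001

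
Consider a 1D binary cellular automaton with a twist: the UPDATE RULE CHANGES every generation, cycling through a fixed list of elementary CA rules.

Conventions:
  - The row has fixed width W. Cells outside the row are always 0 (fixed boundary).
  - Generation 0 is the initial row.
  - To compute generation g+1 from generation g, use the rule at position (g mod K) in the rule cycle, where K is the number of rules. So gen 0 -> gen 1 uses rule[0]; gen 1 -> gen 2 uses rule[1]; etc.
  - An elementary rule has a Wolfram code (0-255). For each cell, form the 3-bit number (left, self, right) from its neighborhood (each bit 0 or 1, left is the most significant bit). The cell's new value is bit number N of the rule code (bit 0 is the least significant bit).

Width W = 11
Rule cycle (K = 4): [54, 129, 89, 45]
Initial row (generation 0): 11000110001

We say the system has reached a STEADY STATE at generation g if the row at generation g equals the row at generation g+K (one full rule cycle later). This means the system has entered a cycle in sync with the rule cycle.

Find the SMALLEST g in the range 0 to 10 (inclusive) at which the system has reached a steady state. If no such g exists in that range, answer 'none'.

Gen 0: 11000110001
Gen 1 (rule 54): 00101001011
Gen 2 (rule 129): 10000000000
Gen 3 (rule 89): 01111111111
Gen 4 (rule 45): 01000000000
Gen 5 (rule 54): 11100000000
Gen 6 (rule 129): 01001111111
Gen 7 (rule 89): 00101000001
Gen 8 (rule 45): 10111011101
Gen 9 (rule 54): 11000100011
Gen 10 (rule 129): 00010001000
Gen 11 (rule 89): 11001100111
Gen 12 (rule 45): 10001000100
Gen 13 (rule 54): 11011101110
Gen 14 (rule 129): 00001000100

Answer: none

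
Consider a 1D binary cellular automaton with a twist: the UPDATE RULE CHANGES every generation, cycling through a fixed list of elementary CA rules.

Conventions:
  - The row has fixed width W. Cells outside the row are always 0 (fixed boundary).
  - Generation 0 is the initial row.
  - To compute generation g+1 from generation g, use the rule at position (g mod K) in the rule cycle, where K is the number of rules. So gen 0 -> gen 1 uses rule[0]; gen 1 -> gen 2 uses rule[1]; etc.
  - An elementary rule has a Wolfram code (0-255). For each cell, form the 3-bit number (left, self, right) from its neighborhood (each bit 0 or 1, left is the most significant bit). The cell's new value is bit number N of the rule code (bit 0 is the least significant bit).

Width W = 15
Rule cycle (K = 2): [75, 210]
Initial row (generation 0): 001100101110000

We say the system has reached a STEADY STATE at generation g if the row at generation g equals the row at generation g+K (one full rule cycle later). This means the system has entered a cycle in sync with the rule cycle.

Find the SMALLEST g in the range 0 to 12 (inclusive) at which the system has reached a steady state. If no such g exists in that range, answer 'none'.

Gen 0: 001100101110000
Gen 1 (rule 75): 111101001010111
Gen 2 (rule 210): 011100110000011
Gen 3 (rule 75): 110101110111111
Gen 4 (rule 210): 010000110011111
Gen 5 (rule 75): 100111110110001
Gen 6 (rule 210): 011011110011010
Gen 7 (rule 75): 111010010111000
Gen 8 (rule 210): 011001100011100
Gen 9 (rule 75): 111011101110101
Gen 10 (rule 210): 011001100110000
Gen 11 (rule 75): 111011101110111
Gen 12 (rule 210): 011001100110011
Gen 13 (rule 75): 111011101110111
Gen 14 (rule 210): 011001100110011

Answer: 11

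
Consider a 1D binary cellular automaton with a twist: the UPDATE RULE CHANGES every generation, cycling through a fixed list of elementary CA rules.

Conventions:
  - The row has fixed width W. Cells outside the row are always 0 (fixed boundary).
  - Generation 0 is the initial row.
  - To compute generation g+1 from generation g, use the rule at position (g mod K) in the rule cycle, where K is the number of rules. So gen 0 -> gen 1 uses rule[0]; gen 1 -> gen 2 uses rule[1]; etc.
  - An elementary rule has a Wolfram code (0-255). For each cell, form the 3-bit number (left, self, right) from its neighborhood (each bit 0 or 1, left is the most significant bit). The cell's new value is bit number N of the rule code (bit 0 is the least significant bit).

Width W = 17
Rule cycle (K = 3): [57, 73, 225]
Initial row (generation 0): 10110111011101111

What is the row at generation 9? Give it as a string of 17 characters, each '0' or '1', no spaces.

Answer: 10010110010001101

Derivation:
Gen 0: 10110111011101111
Gen 1 (rule 57): 01101100110011000
Gen 2 (rule 73): 01101100110011011
Gen 3 (rule 225): 00110100010001101
Gen 4 (rule 57): 10101011001101010
Gen 5 (rule 73): 00000011001100000
Gen 6 (rule 225): 11111001000101111
Gen 7 (rule 57): 10000100110011000
Gen 8 (rule 73): 00110000110011011
Gen 9 (rule 225): 10010110010001101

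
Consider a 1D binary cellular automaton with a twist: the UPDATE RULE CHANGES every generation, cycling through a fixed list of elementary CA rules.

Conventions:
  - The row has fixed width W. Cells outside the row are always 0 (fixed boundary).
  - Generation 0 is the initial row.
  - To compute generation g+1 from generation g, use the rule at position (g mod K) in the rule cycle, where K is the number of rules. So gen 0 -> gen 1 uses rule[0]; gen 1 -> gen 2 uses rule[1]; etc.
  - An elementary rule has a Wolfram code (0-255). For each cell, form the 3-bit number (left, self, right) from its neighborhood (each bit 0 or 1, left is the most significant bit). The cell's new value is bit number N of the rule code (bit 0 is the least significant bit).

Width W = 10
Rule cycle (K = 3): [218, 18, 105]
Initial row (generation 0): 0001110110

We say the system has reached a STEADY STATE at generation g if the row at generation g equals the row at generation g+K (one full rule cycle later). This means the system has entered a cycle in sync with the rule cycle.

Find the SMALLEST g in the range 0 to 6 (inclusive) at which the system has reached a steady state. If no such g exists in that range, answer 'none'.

Gen 0: 0001110110
Gen 1 (rule 218): 0011110111
Gen 2 (rule 18): 0100000000
Gen 3 (rule 105): 0001111111
Gen 4 (rule 218): 0011111111
Gen 5 (rule 18): 0100000000
Gen 6 (rule 105): 0001111111
Gen 7 (rule 218): 0011111111
Gen 8 (rule 18): 0100000000
Gen 9 (rule 105): 0001111111

Answer: 2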